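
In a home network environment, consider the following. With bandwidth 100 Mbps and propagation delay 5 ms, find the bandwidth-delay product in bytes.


Given: bandwidth = 100 Mbps, delay = 5 ms
BDP in bits = 100 * 10^6 * 5 / 1000
BDP in bits = 500000
BDP in bytes = 500000 / 8 = 62500

62500


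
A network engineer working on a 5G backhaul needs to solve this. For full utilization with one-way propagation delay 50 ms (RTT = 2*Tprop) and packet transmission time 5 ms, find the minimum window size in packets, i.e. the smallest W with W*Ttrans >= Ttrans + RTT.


Given: Ttrans = 5 ms, RTT = 100 ms (= 2 * Tprop, Tprop = 50 ms)
Time until first ACK returns = Ttrans + RTT = 5 + 100 = 105 ms
Need W * Ttrans >= Ttrans + RTT  ->  W >= (Ttrans + RTT) / Ttrans
(Ttrans + RTT) / Ttrans = 105 / 5 = 21
W_min = ceil(21) = 21

21


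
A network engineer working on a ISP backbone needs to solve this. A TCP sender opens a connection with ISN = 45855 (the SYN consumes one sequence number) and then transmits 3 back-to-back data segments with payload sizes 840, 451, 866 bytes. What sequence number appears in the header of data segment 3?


The SYN occupies sequence number ISN = 45855, so the first data byte is ISN + 1 = 45856.
SEQ of data segment i = (ISN + 1) + sum of payload sizes of segments 1..i-1.
Segment 1: SEQ = 45856, payload = 840 bytes
Segment 2: SEQ = 46696, payload = 451 bytes
Segment 3: SEQ = 47147, payload = 866 bytes
SEQ of segment 3 = 45856 + 840 + 451 = 47147

47147


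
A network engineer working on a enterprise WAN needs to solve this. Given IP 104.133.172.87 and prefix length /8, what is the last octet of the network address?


Given: IP = 104.133.172.87, prefix = /8
Subnet mask = 255.0.0.0
Last octet of IP: 87
Last octet of mask: 0
Network last octet = 87 AND 0 = 0

0


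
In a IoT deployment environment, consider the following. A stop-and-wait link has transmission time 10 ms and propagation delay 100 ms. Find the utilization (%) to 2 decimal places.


Given: Ttrans = 10 ms, Tprop = 100 ms
RTT = 2 * Tprop = 2 * 100 = 200 ms
U = Ttrans / (Ttrans + RTT)
U = 10 / (10 + 200)
U = 10 / 210 = 0.047619
U% = 4.76%

4.76


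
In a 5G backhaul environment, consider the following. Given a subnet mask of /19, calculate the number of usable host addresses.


Given: subnet mask /19
Host bits = 32 - 19 = 13
Total addresses = 2^13 = 8192
Usable hosts = 8192 - 2 (network + broadcast) = 8190

8190


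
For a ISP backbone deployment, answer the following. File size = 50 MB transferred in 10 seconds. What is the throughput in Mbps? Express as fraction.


Given: file = 50 MB, time = 10 s
File in Mb = 50 * 8 = 400 Mb
Throughput = 400 / 10 Mbps
Throughput = 40 Mbps

40


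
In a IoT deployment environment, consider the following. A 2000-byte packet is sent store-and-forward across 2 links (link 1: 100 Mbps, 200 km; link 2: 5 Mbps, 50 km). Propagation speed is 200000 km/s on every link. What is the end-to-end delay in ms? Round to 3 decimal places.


Packet = 2000 bytes = 16000 bits. Store-and-forward: sum (t_trans + t_prop) per link.
Link 1: t_trans = 16000/(100*10^6) s = 0.1600 ms; t_prop = 200/200000 s = 1.0000 ms; subtotal = 1.1600 ms
Link 2: t_trans = 16000/(5*10^6) s = 3.2000 ms; t_prop = 50/200000 s = 0.2500 ms; subtotal = 3.4500 ms
End-to-end = 1.1600 + 3.4500 = 4.6100 ms -> 4.610 ms (3 dp)

4.610


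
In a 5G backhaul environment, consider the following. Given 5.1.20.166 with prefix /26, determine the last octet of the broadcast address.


Given: IP = 5.1.20.166, prefix = /26
Host bits = 32 - 26 = 6
Network last octet = 166 AND mask = 128
Host part size = 2^6 - 1 = 63
Broadcast last octet = 128 OR 63 = 191

191


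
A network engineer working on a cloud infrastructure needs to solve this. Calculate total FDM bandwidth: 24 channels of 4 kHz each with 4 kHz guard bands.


Given: 24 channels, 4 kHz each, guard = 4 kHz
Channel bandwidth = 24 * 4 = 96 kHz
Guard bands = 23 gaps * 4 kHz = 92 kHz
Total = 96 + 92 = 188 kHz

188


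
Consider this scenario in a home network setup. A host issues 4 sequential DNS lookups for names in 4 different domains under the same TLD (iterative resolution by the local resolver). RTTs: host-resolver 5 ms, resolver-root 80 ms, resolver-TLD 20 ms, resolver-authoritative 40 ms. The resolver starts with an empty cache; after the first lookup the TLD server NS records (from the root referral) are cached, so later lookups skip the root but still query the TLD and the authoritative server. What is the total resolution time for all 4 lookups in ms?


Lookup 1 (cold cache): local + root + TLD + auth = 5 + 80 + 20 + 40 = 145 ms
Lookups 2..4 (TLD NS cached -> skip root; new domain -> still ask TLD and auth): local + TLD + auth = 5 + 20 + 40 = 65 ms each
Remaining 3 lookups: 3 * 65 = 195 ms
Total = 145 + 195 = 340 ms

340


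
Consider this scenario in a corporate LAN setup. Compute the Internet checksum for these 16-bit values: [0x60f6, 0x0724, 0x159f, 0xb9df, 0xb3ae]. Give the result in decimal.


Given words: [0x60f6, 0x0724, 0x159f, 0xb9df, 0xb3ae]
Step 1: Sum all words
Raw sum = 24822 + 1828 + 5535 + 47583 + 45998 = 125766
Step 2: Fold carry: (60230 + 1) = 60231
One's complement = ~60231 & 0xFFFF = 5304

5304


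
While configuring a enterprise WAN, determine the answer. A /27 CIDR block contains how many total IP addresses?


Given: CIDR prefix /27
Host bits = 32 - 27 = 5
Total addresses = 2^5 = 32

32


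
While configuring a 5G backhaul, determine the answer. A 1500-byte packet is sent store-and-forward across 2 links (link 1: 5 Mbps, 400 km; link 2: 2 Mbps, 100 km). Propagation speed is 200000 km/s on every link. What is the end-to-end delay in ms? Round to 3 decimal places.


Packet = 1500 bytes = 12000 bits. Store-and-forward: sum (t_trans + t_prop) per link.
Link 1: t_trans = 12000/(5*10^6) s = 2.4000 ms; t_prop = 400/200000 s = 2.0000 ms; subtotal = 4.4000 ms
Link 2: t_trans = 12000/(2*10^6) s = 6.0000 ms; t_prop = 100/200000 s = 0.5000 ms; subtotal = 6.5000 ms
End-to-end = 4.4000 + 6.5000 = 10.9000 ms -> 10.900 ms (3 dp)

10.900


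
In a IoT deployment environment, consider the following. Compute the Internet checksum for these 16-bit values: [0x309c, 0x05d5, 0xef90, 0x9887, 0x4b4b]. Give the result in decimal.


Given words: [0x309c, 0x05d5, 0xef90, 0x9887, 0x4b4b]
Step 1: Sum all words
Raw sum = 12444 + 1493 + 61328 + 39047 + 19275 = 133587
Step 2: Fold carry: (2515 + 2) = 2517
One's complement = ~2517 & 0xFFFF = 63018

63018


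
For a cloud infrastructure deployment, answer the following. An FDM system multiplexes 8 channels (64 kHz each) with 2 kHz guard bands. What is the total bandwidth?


Given: 8 channels, 64 kHz each, guard = 2 kHz
Channel bandwidth = 8 * 64 = 512 kHz
Guard bands = 7 gaps * 2 kHz = 14 kHz
Total = 512 + 14 = 526 kHz

526


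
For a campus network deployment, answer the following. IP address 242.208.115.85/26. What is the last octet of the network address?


Given: IP = 242.208.115.85, prefix = /26
Subnet mask = 255.255.255.192
Last octet of IP: 85
Last octet of mask: 192
Network last octet = 85 AND 192 = 64

64


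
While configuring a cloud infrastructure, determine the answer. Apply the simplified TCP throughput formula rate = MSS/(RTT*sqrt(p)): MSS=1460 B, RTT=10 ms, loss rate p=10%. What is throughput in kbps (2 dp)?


Given: MSS = 1460 bytes, RTT = 10 ms, loss = 10%
RTT in seconds = 10 / 1000 = 0.01
Loss rate = 10% = 0.1
sqrt(loss) = sqrt(0.1) = 0.316227766017
Throughput (bytes/s) = 1460 / (0.01 * 0.316227766017) = 461692.5384
Throughput (kbps) = 461692.5384 * 8 / 1000 = 3693.540307 -> 3693.54 kbps (2 dp)

3693.54


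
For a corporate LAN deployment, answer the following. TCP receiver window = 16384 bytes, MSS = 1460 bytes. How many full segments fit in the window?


Given: RWND = 16384 bytes, MSS = 1460 bytes
Full segments = floor(RWND / MSS)
Full segments = floor(16384 / 1460)
Full segments = floor(11.2219) = 11

11


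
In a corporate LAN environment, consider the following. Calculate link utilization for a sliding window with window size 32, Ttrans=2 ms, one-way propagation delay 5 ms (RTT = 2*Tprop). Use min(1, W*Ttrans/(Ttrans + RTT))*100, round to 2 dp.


Given: W = 32, Ttrans = 2 ms, RTT = 10 ms (= 2 * Tprop, Tprop = 5 ms)
Cycle time = Ttrans + RTT = 2 + 10 = 12 ms (first packet sent until its ACK returns)
W * Ttrans = 32 * 2 = 64 ms of sending per cycle
W * Ttrans / (Ttrans + RTT) = 64 / 12 = 5.333333
U = min(1, 5.333333) = 1.000000
U% = 100.00%

100.00


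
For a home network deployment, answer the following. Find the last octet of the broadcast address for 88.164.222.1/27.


Given: IP = 88.164.222.1, prefix = /27
Host bits = 32 - 27 = 5
Network last octet = 1 AND mask = 0
Host part size = 2^5 - 1 = 31
Broadcast last octet = 0 OR 31 = 31

31


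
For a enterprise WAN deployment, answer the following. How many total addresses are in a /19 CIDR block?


Given: CIDR prefix /19
Host bits = 32 - 19 = 13
Total addresses = 2^13 = 8192

8192


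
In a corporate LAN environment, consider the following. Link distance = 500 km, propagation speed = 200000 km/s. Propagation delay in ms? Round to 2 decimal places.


Given: distance = 500 km, speed = 200000 km/s
Delay = distance / speed = 500 / 200000 seconds
Delay in ms = 500 * 1000 / 200000
Delay = 2.5000 ms
Rounded to 2 dp = 2.50 ms

2.50


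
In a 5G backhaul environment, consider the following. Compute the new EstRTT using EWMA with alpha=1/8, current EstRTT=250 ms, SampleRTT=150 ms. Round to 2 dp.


Given: EstRTT = 250 ms, SampleRTT = 150 ms, alpha = 1/8
New EstRTT = (1 - alpha) * EstRTT + alpha * SampleRTT
(7/8) * 250 = 218.75
(1/8) * 150 = 18.75
New EstRTT = 218.75 + 18.75 = 237.5 ms -> 237.50 ms (2 dp)

237.50


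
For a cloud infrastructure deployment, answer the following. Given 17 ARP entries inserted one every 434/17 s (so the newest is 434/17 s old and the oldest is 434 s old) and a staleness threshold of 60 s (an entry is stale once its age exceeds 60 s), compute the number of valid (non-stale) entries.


Ages are k * 434/17 s for k = 1..17 (spacing = 25.5294 s).
Entry k is valid iff k * 434/17 <= 60 iff k <= 17 * 60 / 434 = 2.3502
n_valid = floor(2.3502) = 2
(n_stale = 17 - 2 = 15)

2


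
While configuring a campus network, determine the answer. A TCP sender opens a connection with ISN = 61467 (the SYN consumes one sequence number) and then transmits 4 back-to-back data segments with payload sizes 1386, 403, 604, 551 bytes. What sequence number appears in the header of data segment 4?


The SYN occupies sequence number ISN = 61467, so the first data byte is ISN + 1 = 61468.
SEQ of data segment i = (ISN + 1) + sum of payload sizes of segments 1..i-1.
Segment 1: SEQ = 61468, payload = 1386 bytes
Segment 2: SEQ = 62854, payload = 403 bytes
Segment 3: SEQ = 63257, payload = 604 bytes
Segment 4: SEQ = 63861, payload = 551 bytes
SEQ of segment 4 = 61468 + 1386 + 403 + 604 = 63861

63861


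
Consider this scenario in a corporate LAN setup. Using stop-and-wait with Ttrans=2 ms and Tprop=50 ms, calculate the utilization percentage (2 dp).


Given: Ttrans = 2 ms, Tprop = 50 ms
RTT = 2 * Tprop = 2 * 50 = 100 ms
U = Ttrans / (Ttrans + RTT)
U = 2 / (2 + 100)
U = 2 / 102 = 0.019608
U% = 1.96%

1.96


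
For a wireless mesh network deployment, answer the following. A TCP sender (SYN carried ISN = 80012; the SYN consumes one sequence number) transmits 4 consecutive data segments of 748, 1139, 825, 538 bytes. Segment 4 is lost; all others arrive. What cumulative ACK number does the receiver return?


SYN uses sequence number 80012; first data byte = ISN + 1 = 80013.
Segment 1: SEQ = 80013, len = 748 B, covers [80013, 80760]
Segment 2: SEQ = 80761, len = 1139 B, covers [80761, 81899]
Segment 3: SEQ = 81900, len = 825 B, covers [81900, 82724]
Segment 4: SEQ = 82725, len = 538 B, covers [82725, 83262] [LOST]
In-order data received: bytes [80013, 82724] (segments 1..3).
Segment 4 missing -> gap begins at byte 82725.
Cumulative ACK = next expected in-order byte = 80013 + 748 + 1139 + 825 = 82725

82725


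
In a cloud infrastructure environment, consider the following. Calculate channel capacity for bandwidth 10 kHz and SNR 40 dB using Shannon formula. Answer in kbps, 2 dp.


Given: B = 10 kHz, SNR = 40 dB
SNR linear = 10^(40/10) = 10000
1 + SNR = 10001
log2(10001) = 13.2878566418
C = 10 * 1000 * 13.2878566418 = 132878.5664 bps
C = 132.878566 kbps -> 132.88 kbps (2 dp)

132.88


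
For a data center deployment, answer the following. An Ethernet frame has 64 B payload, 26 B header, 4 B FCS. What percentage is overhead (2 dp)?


Given: payload = 64 B, header = 26 B, trailer = 4 B
Overhead bytes = header + trailer = 26 + 4 = 30
Total frame = payload + overhead = 64 + 30 = 94
Overhead % = 30 / 94 * 100 = 31.9149% -> 31.91% (2 dp)

31.91


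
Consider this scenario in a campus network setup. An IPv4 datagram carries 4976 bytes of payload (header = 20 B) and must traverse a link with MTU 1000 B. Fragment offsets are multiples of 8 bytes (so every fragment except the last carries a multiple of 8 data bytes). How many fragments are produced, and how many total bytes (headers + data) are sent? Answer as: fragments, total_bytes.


Max data per non-final fragment = floor((MTU - header)/8)*8 = floor((1000 - 20)/8)*8 = floor(980/8)*8 = 976 B
Final fragment needs no 8-byte alignment: it can carry up to MTU - header = 980 B
Non-final fragments needed = ceil((payload - 980) / 976) = ceil(3996/976) = ceil(4.0943) = 5
Number of fragments = 5 + 1 = 6
Fragment sizes (data): 5 * 976 B + 96 B (last, 96 <= 980 OK)
Total bytes sent = payload + n_frags * header = 4976 + 6*20 = 4976 + 120 = 5096 B

6, 5096


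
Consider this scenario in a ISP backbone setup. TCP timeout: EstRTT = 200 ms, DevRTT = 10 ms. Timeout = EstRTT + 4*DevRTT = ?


Given: EstRTT = 200 ms, DevRTT = 10 ms
Timeout = EstRTT + 4 * DevRTT
4 * DevRTT = 4 * 10 = 40
Timeout = 200 + 40 = 240 ms

240


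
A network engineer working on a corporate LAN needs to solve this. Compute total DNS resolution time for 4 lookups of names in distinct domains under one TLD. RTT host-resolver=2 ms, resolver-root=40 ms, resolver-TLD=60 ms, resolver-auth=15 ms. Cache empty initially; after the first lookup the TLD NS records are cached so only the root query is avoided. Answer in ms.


Lookup 1 (cold cache): local + root + TLD + auth = 2 + 40 + 60 + 15 = 117 ms
Lookups 2..4 (TLD NS cached -> skip root; new domain -> still ask TLD and auth): local + TLD + auth = 2 + 60 + 15 = 77 ms each
Remaining 3 lookups: 3 * 77 = 231 ms
Total = 117 + 231 = 348 ms

348


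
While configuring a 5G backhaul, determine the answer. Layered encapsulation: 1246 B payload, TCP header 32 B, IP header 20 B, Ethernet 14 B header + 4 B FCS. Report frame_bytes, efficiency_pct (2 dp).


TCP segment = 1246 + 32 = 1278 B
IP packet = 1278 + 20 = 1298 B
Ethernet frame = 1298 + 14 + 4 = 1316 B
Efficiency = app / frame = 1246 / 1316 = 0.946809 = 94.6809% -> 94.68% (2 dp)

1316, 94.68


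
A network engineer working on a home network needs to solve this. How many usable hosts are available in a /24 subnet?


Given: subnet mask /24
Host bits = 32 - 24 = 8
Total addresses = 2^8 = 256
Usable hosts = 256 - 2 (network + broadcast) = 254

254


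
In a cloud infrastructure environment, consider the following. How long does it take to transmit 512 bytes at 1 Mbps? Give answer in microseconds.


Given: packet = 512 bytes, bandwidth = 1 Mbps
Packet in bits = 512 * 8 = 4096 bits
Bandwidth = 1 * 10^6 = 1000000 bps
Time = 4096 / 1000000 seconds
Time in us = 4096 * 10^6 / 1000000 = 4096

4096


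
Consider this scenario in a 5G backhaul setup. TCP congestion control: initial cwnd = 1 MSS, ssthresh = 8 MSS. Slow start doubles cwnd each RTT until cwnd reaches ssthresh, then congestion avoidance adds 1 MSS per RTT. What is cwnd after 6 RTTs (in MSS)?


RTT 0: cwnd = 1 MSS (initial)
RTT 1: cwnd = 2 MSS (slow start, doubled)
RTT 2: cwnd = 4 MSS (slow start, doubled)
RTT 3: cwnd = 8 MSS (slow start, doubled)
RTT 4: cwnd = 9 MSS (congestion avoidance, +1)
RTT 5: cwnd = 10 MSS (congestion avoidance, +1)
RTT 6: cwnd = 11 MSS (congestion avoidance, +1)

11


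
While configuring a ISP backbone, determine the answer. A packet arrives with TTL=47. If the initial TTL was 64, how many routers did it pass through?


Given: initial TTL = 64, received TTL = 47
Hops = initial TTL - received TTL
Hops = 64 - 47 = 17

17


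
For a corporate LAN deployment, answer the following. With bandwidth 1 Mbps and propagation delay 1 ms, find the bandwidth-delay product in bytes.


Given: bandwidth = 1 Mbps, delay = 1 ms
BDP in bits = 1 * 10^6 * 1 / 1000
BDP in bits = 1000
BDP in bytes = 1000 / 8 = 125

125


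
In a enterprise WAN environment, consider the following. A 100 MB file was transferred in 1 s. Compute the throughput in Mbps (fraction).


Given: file = 100 MB, time = 1 s
File in Mb = 100 * 8 = 800 Mb
Throughput = 800 / 1 Mbps
Throughput = 800 Mbps

800


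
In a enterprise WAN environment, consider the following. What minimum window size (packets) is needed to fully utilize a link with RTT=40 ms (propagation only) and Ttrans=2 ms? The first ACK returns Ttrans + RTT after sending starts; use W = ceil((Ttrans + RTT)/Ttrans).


Given: Ttrans = 2 ms, RTT = 40 ms (= 2 * Tprop, Tprop = 20 ms)
Time until first ACK returns = Ttrans + RTT = 2 + 40 = 42 ms
Need W * Ttrans >= Ttrans + RTT  ->  W >= (Ttrans + RTT) / Ttrans
(Ttrans + RTT) / Ttrans = 42 / 2 = 21
W_min = ceil(21) = 21

21


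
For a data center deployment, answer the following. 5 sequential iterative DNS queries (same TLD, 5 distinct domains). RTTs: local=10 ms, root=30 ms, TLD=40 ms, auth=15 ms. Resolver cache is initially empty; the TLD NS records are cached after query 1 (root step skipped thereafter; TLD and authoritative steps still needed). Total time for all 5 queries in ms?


Lookup 1 (cold cache): local + root + TLD + auth = 10 + 30 + 40 + 15 = 95 ms
Lookups 2..5 (TLD NS cached -> skip root; new domain -> still ask TLD and auth): local + TLD + auth = 10 + 40 + 15 = 65 ms each
Remaining 4 lookups: 4 * 65 = 260 ms
Total = 95 + 260 = 355 ms

355


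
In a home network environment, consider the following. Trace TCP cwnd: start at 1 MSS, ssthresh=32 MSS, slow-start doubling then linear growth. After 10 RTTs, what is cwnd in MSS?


RTT 0: cwnd = 1 MSS (initial)
RTT 1: cwnd = 2 MSS (slow start, doubled)
RTT 2: cwnd = 4 MSS (slow start, doubled)
RTT 3: cwnd = 8 MSS (slow start, doubled)
RTT 4: cwnd = 16 MSS (slow start, doubled)
RTT 5: cwnd = 32 MSS (slow start, doubled)
RTT 6: cwnd = 33 MSS (congestion avoidance, +1)
RTT 7: cwnd = 34 MSS (congestion avoidance, +1)
RTT 8: cwnd = 35 MSS (congestion avoidance, +1)
RTT 9: cwnd = 36 MSS (congestion avoidance, +1)
RTT 10: cwnd = 37 MSS (congestion avoidance, +1)

37


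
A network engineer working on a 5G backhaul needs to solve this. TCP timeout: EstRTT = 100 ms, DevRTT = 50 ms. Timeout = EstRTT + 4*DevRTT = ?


Given: EstRTT = 100 ms, DevRTT = 50 ms
Timeout = EstRTT + 4 * DevRTT
4 * DevRTT = 4 * 50 = 200
Timeout = 100 + 200 = 300 ms

300


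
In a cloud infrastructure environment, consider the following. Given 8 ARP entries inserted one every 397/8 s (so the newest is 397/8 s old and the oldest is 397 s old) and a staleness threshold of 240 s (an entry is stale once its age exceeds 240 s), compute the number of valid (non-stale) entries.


Ages are k * 397/8 s for k = 1..8 (spacing = 49.6250 s).
Entry k is valid iff k * 397/8 <= 240 iff k <= 8 * 240 / 397 = 4.8363
n_valid = floor(4.8363) = 4
(n_stale = 8 - 4 = 4)

4


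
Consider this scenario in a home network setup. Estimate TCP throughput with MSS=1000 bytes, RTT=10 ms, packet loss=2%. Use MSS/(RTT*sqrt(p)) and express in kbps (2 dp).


Given: MSS = 1000 bytes, RTT = 10 ms, loss = 2%
RTT in seconds = 10 / 1000 = 0.01
Loss rate = 2% = 0.02
sqrt(loss) = sqrt(0.02) = 0.141421356237
Throughput (bytes/s) = 1000 / (0.01 * 0.141421356237) = 707106.7812
Throughput (kbps) = 707106.7812 * 8 / 1000 = 5656.854249 -> 5656.85 kbps (2 dp)

5656.85


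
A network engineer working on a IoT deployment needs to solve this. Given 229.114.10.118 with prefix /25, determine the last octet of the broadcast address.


Given: IP = 229.114.10.118, prefix = /25
Host bits = 32 - 25 = 7
Network last octet = 118 AND mask = 0
Host part size = 2^7 - 1 = 127
Broadcast last octet = 0 OR 127 = 127

127


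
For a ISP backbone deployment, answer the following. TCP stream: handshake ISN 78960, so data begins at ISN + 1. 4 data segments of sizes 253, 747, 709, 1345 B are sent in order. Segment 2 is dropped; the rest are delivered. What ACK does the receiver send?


SYN uses sequence number 78960; first data byte = ISN + 1 = 78961.
Segment 1: SEQ = 78961, len = 253 B, covers [78961, 79213]
Segment 2: SEQ = 79214, len = 747 B, covers [79214, 79960] [LOST]
Segment 3: SEQ = 79961, len = 709 B, covers [79961, 80669]
Segment 4: SEQ = 80670, len = 1345 B, covers [80670, 82014]
In-order data received: bytes [78961, 79213] (segments 1..1).
Segment 2 missing -> gap begins at byte 79214; later segments buffered out of order.
Cumulative ACK = next expected in-order byte = 78961 + 253 = 79214

79214


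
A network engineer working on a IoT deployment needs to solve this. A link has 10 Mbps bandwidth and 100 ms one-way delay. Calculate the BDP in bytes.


Given: bandwidth = 10 Mbps, delay = 100 ms
BDP in bits = 10 * 10^6 * 100 / 1000
BDP in bits = 1000000
BDP in bytes = 1000000 / 8 = 125000

125000


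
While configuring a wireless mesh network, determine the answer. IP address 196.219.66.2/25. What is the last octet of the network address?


Given: IP = 196.219.66.2, prefix = /25
Subnet mask = 255.255.255.128
Last octet of IP: 2
Last octet of mask: 128
Network last octet = 2 AND 128 = 0

0


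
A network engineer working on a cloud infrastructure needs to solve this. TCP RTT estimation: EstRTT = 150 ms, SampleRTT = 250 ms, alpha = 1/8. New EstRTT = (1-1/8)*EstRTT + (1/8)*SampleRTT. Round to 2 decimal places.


Given: EstRTT = 150 ms, SampleRTT = 250 ms, alpha = 1/8
New EstRTT = (1 - alpha) * EstRTT + alpha * SampleRTT
(7/8) * 150 = 131.25
(1/8) * 250 = 31.25
New EstRTT = 131.25 + 31.25 = 162.5 ms -> 162.50 ms (2 dp)

162.50


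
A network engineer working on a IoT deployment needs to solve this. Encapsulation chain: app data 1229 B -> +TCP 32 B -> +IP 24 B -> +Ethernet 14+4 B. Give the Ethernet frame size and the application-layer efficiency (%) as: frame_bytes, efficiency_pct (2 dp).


TCP segment = 1229 + 32 = 1261 B
IP packet = 1261 + 24 = 1285 B
Ethernet frame = 1285 + 14 + 4 = 1303 B
Efficiency = app / frame = 1229 / 1303 = 0.943208 = 94.3208% -> 94.32% (2 dp)

1303, 94.32


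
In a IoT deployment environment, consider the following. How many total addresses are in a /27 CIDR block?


Given: CIDR prefix /27
Host bits = 32 - 27 = 5
Total addresses = 2^5 = 32

32


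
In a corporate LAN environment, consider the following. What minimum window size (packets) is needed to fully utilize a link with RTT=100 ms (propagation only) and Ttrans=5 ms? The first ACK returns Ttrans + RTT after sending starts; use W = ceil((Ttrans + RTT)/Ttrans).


Given: Ttrans = 5 ms, RTT = 100 ms (= 2 * Tprop, Tprop = 50 ms)
Time until first ACK returns = Ttrans + RTT = 5 + 100 = 105 ms
Need W * Ttrans >= Ttrans + RTT  ->  W >= (Ttrans + RTT) / Ttrans
(Ttrans + RTT) / Ttrans = 105 / 5 = 21
W_min = ceil(21) = 21

21


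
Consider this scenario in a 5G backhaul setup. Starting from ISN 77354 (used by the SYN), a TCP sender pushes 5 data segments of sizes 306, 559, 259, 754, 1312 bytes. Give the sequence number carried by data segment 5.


The SYN occupies sequence number ISN = 77354, so the first data byte is ISN + 1 = 77355.
SEQ of data segment i = (ISN + 1) + sum of payload sizes of segments 1..i-1.
Segment 1: SEQ = 77355, payload = 306 bytes
Segment 2: SEQ = 77661, payload = 559 bytes
Segment 3: SEQ = 78220, payload = 259 bytes
Segment 4: SEQ = 78479, payload = 754 bytes
Segment 5: SEQ = 79233, payload = 1312 bytes
SEQ of segment 5 = 77355 + 306 + 559 + 259 + 754 = 79233

79233


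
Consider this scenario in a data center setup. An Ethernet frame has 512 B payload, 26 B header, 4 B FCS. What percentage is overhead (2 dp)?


Given: payload = 512 B, header = 26 B, trailer = 4 B
Overhead bytes = header + trailer = 26 + 4 = 30
Total frame = payload + overhead = 512 + 30 = 542
Overhead % = 30 / 542 * 100 = 5.5351% -> 5.54% (2 dp)

5.54


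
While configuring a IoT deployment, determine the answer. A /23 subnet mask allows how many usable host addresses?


Given: subnet mask /23
Host bits = 32 - 23 = 9
Total addresses = 2^9 = 512
Usable hosts = 512 - 2 (network + broadcast) = 510

510


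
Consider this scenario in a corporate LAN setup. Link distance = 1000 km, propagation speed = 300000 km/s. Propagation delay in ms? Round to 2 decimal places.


Given: distance = 1000 km, speed = 300000 km/s
Delay = distance / speed = 1000 / 300000 seconds
Delay in ms = 1000 * 1000 / 300000
Delay = 3.3333 ms
Rounded to 2 dp = 3.33 ms

3.33


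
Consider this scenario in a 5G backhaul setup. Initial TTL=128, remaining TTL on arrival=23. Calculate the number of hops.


Given: initial TTL = 128, received TTL = 23
Hops = initial TTL - received TTL
Hops = 128 - 23 = 105

105


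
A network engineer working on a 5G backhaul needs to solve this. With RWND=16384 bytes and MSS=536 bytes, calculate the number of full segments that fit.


Given: RWND = 16384 bytes, MSS = 536 bytes
Full segments = floor(RWND / MSS)
Full segments = floor(16384 / 536)
Full segments = floor(30.5672) = 30

30


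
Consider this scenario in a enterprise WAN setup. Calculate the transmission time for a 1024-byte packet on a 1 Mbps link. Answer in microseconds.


Given: packet = 1024 bytes, bandwidth = 1 Mbps
Packet in bits = 1024 * 8 = 8192 bits
Bandwidth = 1 * 10^6 = 1000000 bps
Time = 8192 / 1000000 seconds
Time in us = 8192 * 10^6 / 1000000 = 8192

8192


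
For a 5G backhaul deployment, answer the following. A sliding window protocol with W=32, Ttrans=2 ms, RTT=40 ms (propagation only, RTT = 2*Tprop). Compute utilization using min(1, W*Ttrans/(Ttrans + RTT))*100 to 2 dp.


Given: W = 32, Ttrans = 2 ms, RTT = 40 ms (= 2 * Tprop, Tprop = 20 ms)
Cycle time = Ttrans + RTT = 2 + 40 = 42 ms (first packet sent until its ACK returns)
W * Ttrans = 32 * 2 = 64 ms of sending per cycle
W * Ttrans / (Ttrans + RTT) = 64 / 42 = 1.523810
U = min(1, 1.523810) = 1.000000
U% = 100.00%

100.00


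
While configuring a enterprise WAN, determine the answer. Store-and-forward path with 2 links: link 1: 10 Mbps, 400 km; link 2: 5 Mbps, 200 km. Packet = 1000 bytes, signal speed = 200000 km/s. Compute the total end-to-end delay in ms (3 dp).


Packet = 1000 bytes = 8000 bits. Store-and-forward: sum (t_trans + t_prop) per link.
Link 1: t_trans = 8000/(10*10^6) s = 0.8000 ms; t_prop = 400/200000 s = 2.0000 ms; subtotal = 2.8000 ms
Link 2: t_trans = 8000/(5*10^6) s = 1.6000 ms; t_prop = 200/200000 s = 1.0000 ms; subtotal = 2.6000 ms
End-to-end = 2.8000 + 2.6000 = 5.4000 ms -> 5.400 ms (3 dp)

5.400


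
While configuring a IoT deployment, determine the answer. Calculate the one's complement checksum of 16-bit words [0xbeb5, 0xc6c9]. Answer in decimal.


Given words: [0xbeb5, 0xc6c9]
Step 1: Sum all words
Raw sum = 48821 + 50889 = 99710
Step 2: Fold carry: (34174 + 1) = 34175
One's complement = ~34175 & 0xFFFF = 31360

31360


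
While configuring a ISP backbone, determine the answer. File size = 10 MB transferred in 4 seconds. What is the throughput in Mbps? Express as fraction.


Given: file = 10 MB, time = 4 s
File in Mb = 10 * 8 = 80 Mb
Throughput = 80 / 4 Mbps
Throughput = 20 Mbps

20


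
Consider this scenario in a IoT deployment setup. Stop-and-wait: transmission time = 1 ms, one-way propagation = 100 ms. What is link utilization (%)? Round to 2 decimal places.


Given: Ttrans = 1 ms, Tprop = 100 ms
RTT = 2 * Tprop = 2 * 100 = 200 ms
U = Ttrans / (Ttrans + RTT)
U = 1 / (1 + 200)
U = 1 / 201 = 0.004975
U% = 0.50%

0.50


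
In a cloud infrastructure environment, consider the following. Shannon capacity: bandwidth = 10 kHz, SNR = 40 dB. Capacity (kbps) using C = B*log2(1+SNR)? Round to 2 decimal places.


Given: B = 10 kHz, SNR = 40 dB
SNR linear = 10^(40/10) = 10000
1 + SNR = 10001
log2(10001) = 13.2878566418
C = 10 * 1000 * 13.2878566418 = 132878.5664 bps
C = 132.878566 kbps -> 132.88 kbps (2 dp)

132.88


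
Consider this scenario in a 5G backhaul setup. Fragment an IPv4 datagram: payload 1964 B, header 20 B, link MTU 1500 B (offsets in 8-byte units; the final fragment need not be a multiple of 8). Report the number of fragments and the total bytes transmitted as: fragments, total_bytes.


Max data per non-final fragment = floor((MTU - header)/8)*8 = floor((1500 - 20)/8)*8 = floor(1480/8)*8 = 1480 B
Final fragment needs no 8-byte alignment: it can carry up to MTU - header = 1480 B
Non-final fragments needed = ceil((payload - 1480) / 1480) = ceil(484/1480) = ceil(0.3270) = 1
Number of fragments = 1 + 1 = 2
Fragment sizes (data): 1 * 1480 B + 484 B (last, 484 <= 1480 OK)
Total bytes sent = payload + n_frags * header = 1964 + 2*20 = 1964 + 40 = 2004 B

2, 2004


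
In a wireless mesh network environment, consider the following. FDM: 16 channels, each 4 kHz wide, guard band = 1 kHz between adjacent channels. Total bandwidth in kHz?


Given: 16 channels, 4 kHz each, guard = 1 kHz
Channel bandwidth = 16 * 4 = 64 kHz
Guard bands = 15 gaps * 1 kHz = 15 kHz
Total = 64 + 15 = 79 kHz

79


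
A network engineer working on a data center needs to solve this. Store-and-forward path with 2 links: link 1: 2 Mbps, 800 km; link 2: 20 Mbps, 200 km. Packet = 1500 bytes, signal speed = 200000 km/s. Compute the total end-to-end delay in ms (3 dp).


Packet = 1500 bytes = 12000 bits. Store-and-forward: sum (t_trans + t_prop) per link.
Link 1: t_trans = 12000/(2*10^6) s = 6.0000 ms; t_prop = 800/200000 s = 4.0000 ms; subtotal = 10.0000 ms
Link 2: t_trans = 12000/(20*10^6) s = 0.6000 ms; t_prop = 200/200000 s = 1.0000 ms; subtotal = 1.6000 ms
End-to-end = 10.0000 + 1.6000 = 11.6000 ms -> 11.600 ms (3 dp)

11.600


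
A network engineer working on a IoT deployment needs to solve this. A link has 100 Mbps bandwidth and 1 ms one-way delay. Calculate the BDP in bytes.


Given: bandwidth = 100 Mbps, delay = 1 ms
BDP in bits = 100 * 10^6 * 1 / 1000
BDP in bits = 100000
BDP in bytes = 100000 / 8 = 12500

12500


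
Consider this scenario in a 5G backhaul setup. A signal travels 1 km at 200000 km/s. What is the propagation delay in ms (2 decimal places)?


Given: distance = 1 km, speed = 200000 km/s
Delay = distance / speed = 1 / 200000 seconds
Delay in ms = 1 * 1000 / 200000
Delay = 0.0050 ms
Rounded to 2 dp = 0.01 ms

0.01


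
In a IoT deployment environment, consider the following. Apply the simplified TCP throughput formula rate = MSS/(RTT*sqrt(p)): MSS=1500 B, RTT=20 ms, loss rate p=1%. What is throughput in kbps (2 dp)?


Given: MSS = 1500 bytes, RTT = 20 ms, loss = 1%
RTT in seconds = 20 / 1000 = 0.02
Loss rate = 1% = 0.01
sqrt(loss) = sqrt(0.01) = 0.1
Throughput (bytes/s) = 1500 / (0.02 * 0.1) = 750000.0000
Throughput (kbps) = 750000.0000 * 8 / 1000 = 6000.000000 -> 6000.00 kbps (2 dp)

6000.00


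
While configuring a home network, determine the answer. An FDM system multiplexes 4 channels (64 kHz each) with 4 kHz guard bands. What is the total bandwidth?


Given: 4 channels, 64 kHz each, guard = 4 kHz
Channel bandwidth = 4 * 64 = 256 kHz
Guard bands = 3 gaps * 4 kHz = 12 kHz
Total = 256 + 12 = 268 kHz

268


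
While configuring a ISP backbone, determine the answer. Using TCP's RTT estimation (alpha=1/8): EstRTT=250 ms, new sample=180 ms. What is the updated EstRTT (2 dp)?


Given: EstRTT = 250 ms, SampleRTT = 180 ms, alpha = 1/8
New EstRTT = (1 - alpha) * EstRTT + alpha * SampleRTT
(7/8) * 250 = 218.75
(1/8) * 180 = 22.5
New EstRTT = 218.75 + 22.5 = 241.25 ms -> 241.25 ms (2 dp)

241.25


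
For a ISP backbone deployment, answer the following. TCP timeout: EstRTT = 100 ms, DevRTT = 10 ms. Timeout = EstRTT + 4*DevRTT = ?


Given: EstRTT = 100 ms, DevRTT = 10 ms
Timeout = EstRTT + 4 * DevRTT
4 * DevRTT = 4 * 10 = 40
Timeout = 100 + 40 = 140 ms

140


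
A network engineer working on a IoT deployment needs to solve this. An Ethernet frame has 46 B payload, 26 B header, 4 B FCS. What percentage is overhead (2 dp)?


Given: payload = 46 B, header = 26 B, trailer = 4 B
Overhead bytes = header + trailer = 26 + 4 = 30
Total frame = payload + overhead = 46 + 30 = 76
Overhead % = 30 / 76 * 100 = 39.4737% -> 39.47% (2 dp)

39.47


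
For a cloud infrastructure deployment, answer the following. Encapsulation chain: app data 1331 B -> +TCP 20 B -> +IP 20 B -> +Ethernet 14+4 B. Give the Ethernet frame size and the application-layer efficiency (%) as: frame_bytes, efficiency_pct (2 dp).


TCP segment = 1331 + 20 = 1351 B
IP packet = 1351 + 20 = 1371 B
Ethernet frame = 1371 + 14 + 4 = 1389 B
Efficiency = app / frame = 1331 / 1389 = 0.958243 = 95.8243% -> 95.82% (2 dp)

1389, 95.82


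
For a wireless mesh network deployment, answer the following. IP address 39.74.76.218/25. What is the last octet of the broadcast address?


Given: IP = 39.74.76.218, prefix = /25
Host bits = 32 - 25 = 7
Network last octet = 218 AND mask = 128
Host part size = 2^7 - 1 = 127
Broadcast last octet = 128 OR 127 = 255

255


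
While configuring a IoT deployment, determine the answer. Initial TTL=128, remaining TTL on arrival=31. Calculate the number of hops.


Given: initial TTL = 128, received TTL = 31
Hops = initial TTL - received TTL
Hops = 128 - 31 = 97

97


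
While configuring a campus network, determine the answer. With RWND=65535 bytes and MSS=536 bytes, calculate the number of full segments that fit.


Given: RWND = 65535 bytes, MSS = 536 bytes
Full segments = floor(RWND / MSS)
Full segments = floor(65535 / 536)
Full segments = floor(122.2668) = 122

122


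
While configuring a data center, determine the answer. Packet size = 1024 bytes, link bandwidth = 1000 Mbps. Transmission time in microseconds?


Given: packet = 1024 bytes, bandwidth = 1000 Mbps
Packet in bits = 1024 * 8 = 8192 bits
Bandwidth = 1000 * 10^6 = 1000000000 bps
Time = 8192 / 1000000000 seconds
Time in us = 8192 * 10^6 / 1000000000 = 8.192

8.192


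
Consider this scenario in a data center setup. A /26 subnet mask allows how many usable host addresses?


Given: subnet mask /26
Host bits = 32 - 26 = 6
Total addresses = 2^6 = 64
Usable hosts = 64 - 2 (network + broadcast) = 62

62


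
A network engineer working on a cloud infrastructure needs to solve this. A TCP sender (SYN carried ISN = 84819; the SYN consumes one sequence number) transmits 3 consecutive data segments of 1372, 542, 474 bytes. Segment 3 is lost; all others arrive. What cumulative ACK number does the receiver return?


SYN uses sequence number 84819; first data byte = ISN + 1 = 84820.
Segment 1: SEQ = 84820, len = 1372 B, covers [84820, 86191]
Segment 2: SEQ = 86192, len = 542 B, covers [86192, 86733]
Segment 3: SEQ = 86734, len = 474 B, covers [86734, 87207] [LOST]
In-order data received: bytes [84820, 86733] (segments 1..2).
Segment 3 missing -> gap begins at byte 86734.
Cumulative ACK = next expected in-order byte = 84820 + 1372 + 542 = 86734

86734


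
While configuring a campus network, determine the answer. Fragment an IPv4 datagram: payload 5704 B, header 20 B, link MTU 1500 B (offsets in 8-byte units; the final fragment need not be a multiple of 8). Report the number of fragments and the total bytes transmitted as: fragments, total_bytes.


Max data per non-final fragment = floor((MTU - header)/8)*8 = floor((1500 - 20)/8)*8 = floor(1480/8)*8 = 1480 B
Final fragment needs no 8-byte alignment: it can carry up to MTU - header = 1480 B
Non-final fragments needed = ceil((payload - 1480) / 1480) = ceil(4224/1480) = ceil(2.8541) = 3
Number of fragments = 3 + 1 = 4
Fragment sizes (data): 3 * 1480 B + 1264 B (last, 1264 <= 1480 OK)
Total bytes sent = payload + n_frags * header = 5704 + 4*20 = 5704 + 80 = 5784 B

4, 5784


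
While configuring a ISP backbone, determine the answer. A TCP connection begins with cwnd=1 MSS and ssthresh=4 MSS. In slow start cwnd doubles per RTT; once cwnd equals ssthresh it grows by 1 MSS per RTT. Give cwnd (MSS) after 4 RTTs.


RTT 0: cwnd = 1 MSS (initial)
RTT 1: cwnd = 2 MSS (slow start, doubled)
RTT 2: cwnd = 4 MSS (slow start, doubled)
RTT 3: cwnd = 5 MSS (congestion avoidance, +1)
RTT 4: cwnd = 6 MSS (congestion avoidance, +1)

6


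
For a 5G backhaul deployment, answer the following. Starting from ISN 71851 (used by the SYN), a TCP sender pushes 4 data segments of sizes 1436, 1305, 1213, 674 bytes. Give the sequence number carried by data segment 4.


The SYN occupies sequence number ISN = 71851, so the first data byte is ISN + 1 = 71852.
SEQ of data segment i = (ISN + 1) + sum of payload sizes of segments 1..i-1.
Segment 1: SEQ = 71852, payload = 1436 bytes
Segment 2: SEQ = 73288, payload = 1305 bytes
Segment 3: SEQ = 74593, payload = 1213 bytes
Segment 4: SEQ = 75806, payload = 674 bytes
SEQ of segment 4 = 71852 + 1436 + 1305 + 1213 = 75806

75806


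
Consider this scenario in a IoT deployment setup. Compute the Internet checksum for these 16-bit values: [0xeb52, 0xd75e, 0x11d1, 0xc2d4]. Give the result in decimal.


Given words: [0xeb52, 0xd75e, 0x11d1, 0xc2d4]
Step 1: Sum all words
Raw sum = 60242 + 55134 + 4561 + 49876 = 169813
Step 2: Fold carry: (38741 + 2) = 38743
One's complement = ~38743 & 0xFFFF = 26792

26792


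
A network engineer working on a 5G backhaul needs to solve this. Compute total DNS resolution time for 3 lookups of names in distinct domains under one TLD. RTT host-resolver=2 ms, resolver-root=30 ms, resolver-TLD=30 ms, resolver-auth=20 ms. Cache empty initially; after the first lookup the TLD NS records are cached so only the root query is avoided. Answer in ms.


Lookup 1 (cold cache): local + root + TLD + auth = 2 + 30 + 30 + 20 = 82 ms
Lookups 2..3 (TLD NS cached -> skip root; new domain -> still ask TLD and auth): local + TLD + auth = 2 + 30 + 20 = 52 ms each
Remaining 2 lookups: 2 * 52 = 104 ms
Total = 82 + 104 = 186 ms

186


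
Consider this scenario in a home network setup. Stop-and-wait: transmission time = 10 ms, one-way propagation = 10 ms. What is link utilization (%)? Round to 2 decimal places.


Given: Ttrans = 10 ms, Tprop = 10 ms
RTT = 2 * Tprop = 2 * 10 = 20 ms
U = Ttrans / (Ttrans + RTT)
U = 10 / (10 + 20)
U = 10 / 30 = 0.333333
U% = 33.33%

33.33


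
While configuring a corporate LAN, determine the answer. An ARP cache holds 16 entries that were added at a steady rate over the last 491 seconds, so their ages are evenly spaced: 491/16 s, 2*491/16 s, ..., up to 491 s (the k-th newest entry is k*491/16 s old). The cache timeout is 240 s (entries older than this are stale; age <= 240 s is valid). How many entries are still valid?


Ages are k * 491/16 s for k = 1..16 (spacing = 30.6875 s).
Entry k is valid iff k * 491/16 <= 240 iff k <= 16 * 240 / 491 = 7.8208
n_valid = floor(7.8208) = 7
(n_stale = 16 - 7 = 9)

7


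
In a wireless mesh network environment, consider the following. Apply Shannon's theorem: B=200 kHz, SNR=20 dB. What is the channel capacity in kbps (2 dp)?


Given: B = 200 kHz, SNR = 20 dB
SNR linear = 10^(20/10) = 100
1 + SNR = 101
log2(101) = 6.6582114828
C = 200 * 1000 * 6.6582114828 = 1331642.2966 bps
C = 1331.642297 kbps -> 1331.64 kbps (2 dp)

1331.64


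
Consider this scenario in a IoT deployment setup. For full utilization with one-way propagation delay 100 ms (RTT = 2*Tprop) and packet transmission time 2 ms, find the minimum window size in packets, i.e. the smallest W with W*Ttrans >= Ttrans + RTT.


Given: Ttrans = 2 ms, RTT = 200 ms (= 2 * Tprop, Tprop = 100 ms)
Time until first ACK returns = Ttrans + RTT = 2 + 200 = 202 ms
Need W * Ttrans >= Ttrans + RTT  ->  W >= (Ttrans + RTT) / Ttrans
(Ttrans + RTT) / Ttrans = 202 / 2 = 101
W_min = ceil(101) = 101

101
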